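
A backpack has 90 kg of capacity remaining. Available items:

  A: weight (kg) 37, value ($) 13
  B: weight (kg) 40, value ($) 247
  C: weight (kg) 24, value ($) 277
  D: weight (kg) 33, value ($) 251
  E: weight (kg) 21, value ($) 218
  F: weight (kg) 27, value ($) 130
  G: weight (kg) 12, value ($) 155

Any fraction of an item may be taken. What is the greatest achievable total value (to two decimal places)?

901.00

Greedy by value/weight ratio, highest first.
Ratios (sorted): G 12.92, C 11.54, E 10.38, D 7.61, B 6.17, F 4.81, A 0.35
take G (12 @ 155); take C (24 @ 277); take E (21 @ 218); take D (33 @ 251). Capacity used 90/90.
Total value = 901.00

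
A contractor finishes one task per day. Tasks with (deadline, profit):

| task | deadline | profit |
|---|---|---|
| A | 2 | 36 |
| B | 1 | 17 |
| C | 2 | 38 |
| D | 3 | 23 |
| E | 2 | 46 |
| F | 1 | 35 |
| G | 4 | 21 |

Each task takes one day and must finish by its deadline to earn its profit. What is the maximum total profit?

128

Profit order: E=46 C=38 A=36 F=35 D=23 G=21 B=17
Assign: E→slot 2, C→slot 1, A skipped, F skipped, D→slot 3, G→slot 4, B skipped.
Slots: [1:C] [2:E] [3:D] [4:G]
Profit = 38 + 46 + 23 + 21 = 128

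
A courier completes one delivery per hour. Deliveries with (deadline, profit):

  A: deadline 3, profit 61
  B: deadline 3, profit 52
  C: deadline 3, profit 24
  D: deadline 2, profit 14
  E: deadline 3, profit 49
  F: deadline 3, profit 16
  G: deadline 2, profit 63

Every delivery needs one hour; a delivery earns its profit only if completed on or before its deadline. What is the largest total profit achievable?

Take jobs in profit order; each goes to the latest open slot no later than its deadline.
Profit order: G=63 A=61 B=52 E=49 C=24 F=16 D=14
Assign: G→slot 2, A→slot 3, B→slot 1, E skipped, C skipped, F skipped, D skipped.
Slots: [1:B] [2:G] [3:A]
Profit = 52 + 63 + 61 = 176

176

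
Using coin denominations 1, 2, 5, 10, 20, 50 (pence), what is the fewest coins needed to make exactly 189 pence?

8

189 − 3×50→39 − 1×20→19 − 1×10→9 − 1×5→4 − 2×2→0
Total coins = 3 + 1 + 1 + 1 + 2 = 8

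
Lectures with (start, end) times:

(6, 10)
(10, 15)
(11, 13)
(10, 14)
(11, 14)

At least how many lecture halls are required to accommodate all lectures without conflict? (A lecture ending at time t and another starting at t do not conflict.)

Count concurrent intervals with a sweep; the peak is the room count.
starts: [6, 10, 10, 11, 11]
ends:   [10, 13, 14, 14, 15]
s6→1 e10→0 s10→1 s10→2 s11→3 s11→4  — peak 4.

4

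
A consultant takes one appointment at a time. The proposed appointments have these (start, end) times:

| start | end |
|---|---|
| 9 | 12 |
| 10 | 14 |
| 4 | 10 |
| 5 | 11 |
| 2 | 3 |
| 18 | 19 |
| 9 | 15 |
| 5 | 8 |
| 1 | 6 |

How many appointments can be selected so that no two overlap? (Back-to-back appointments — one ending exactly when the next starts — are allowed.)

By end time: (2,3), (1,6), (5,8), (4,10), (5,11), (9,12), (10,14), (9,15), (18,19).
Pick (2,3); next start ≥ 3 → (5,8); next start ≥ 8 → (9,12); next start ≥ 12 → (18,19).
Selected 4 appointments.

4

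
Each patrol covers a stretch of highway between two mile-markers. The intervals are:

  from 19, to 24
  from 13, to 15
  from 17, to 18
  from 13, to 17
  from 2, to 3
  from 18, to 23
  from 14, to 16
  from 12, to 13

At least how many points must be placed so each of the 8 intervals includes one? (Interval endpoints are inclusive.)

5

Sort by right endpoint; whenever an interval is uncovered, place a point at its right end.
Sorted: [2,3] [12,13] [13,15] [14,16] [13,17] [17,18] [18,23] [19,24]
{[2,3]} hit by 3; {[12,13],[13,15]} hit by 13; {[14,16],[13,17]} hit by 16; {[17,18],[18,23]} hit by 18; {[19,24]} hit by 24.
Points: 3, 13, 16, 18, 24 (5 total).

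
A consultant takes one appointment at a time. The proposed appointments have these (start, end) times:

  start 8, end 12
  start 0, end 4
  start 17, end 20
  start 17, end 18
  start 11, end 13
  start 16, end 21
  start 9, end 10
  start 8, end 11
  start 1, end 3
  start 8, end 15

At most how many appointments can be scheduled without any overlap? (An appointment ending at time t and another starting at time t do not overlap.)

4

Greedy by earliest finish: after sorting by end time, pick each interval compatible with the last pick.
Sorted by end: (1,3)  (0,4)  (9,10)  (8,11)  (8,12)  (11,13)  (8,15)  (17,18)  (17,20)  (16,21)
take (1,3); take (9,10); skip (8,11); skip (8,12); take (11,13); skip (8,15); take (17,18); skip (16,21).
Selected 4 appointments.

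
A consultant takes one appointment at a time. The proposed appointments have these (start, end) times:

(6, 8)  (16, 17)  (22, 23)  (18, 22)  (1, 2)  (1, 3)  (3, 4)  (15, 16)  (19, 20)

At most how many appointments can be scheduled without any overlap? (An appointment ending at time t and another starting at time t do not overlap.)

7

Order by finish time; keep every interval that doesn't clash with the previous kept one.
By end time: (1,2), (1,3), (3,4), (6,8), (15,16), (16,17), (19,20), (18,22), (22,23).
Pick (1,2); next start ≥ 2 → (3,4); next start ≥ 4 → (6,8); next start ≥ 8 → (15,16); next start ≥ 16 → (16,17); next start ≥ 17 → (19,20); next start ≥ 20 → (22,23).
Selected 7 appointments.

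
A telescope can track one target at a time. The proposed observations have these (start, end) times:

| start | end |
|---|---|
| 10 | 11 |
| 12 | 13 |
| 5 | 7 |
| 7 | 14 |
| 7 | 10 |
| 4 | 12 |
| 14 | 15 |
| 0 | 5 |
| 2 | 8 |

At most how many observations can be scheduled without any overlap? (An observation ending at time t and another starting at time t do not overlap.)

6

Sort by end time and greedily take each interval whose start is ≥ the last chosen end.
By end time: (0,5), (5,7), (2,8), (7,10), (10,11), (4,12), (12,13), (7,14), (14,15).
Pick (0,5); next start ≥ 5 → (5,7); next start ≥ 7 → (7,10); next start ≥ 10 → (10,11); next start ≥ 11 → (12,13); next start ≥ 13 → (14,15).
Selected 6 observations.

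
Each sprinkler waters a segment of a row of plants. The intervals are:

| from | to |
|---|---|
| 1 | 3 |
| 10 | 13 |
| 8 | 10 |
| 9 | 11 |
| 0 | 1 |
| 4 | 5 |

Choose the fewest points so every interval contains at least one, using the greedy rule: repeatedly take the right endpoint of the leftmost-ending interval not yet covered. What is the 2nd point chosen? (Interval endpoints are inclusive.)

5

Sort by right endpoint; whenever an interval is uncovered, place a point at its right end.
Sorted: [0,1] [1,3] [4,5] [8,10] [9,11] [10,13]
{[0,1],[1,3]} hit by 1; {[4,5]} hit by 5; {[8,10],[9,11],[10,13]} hit by 10.
Points: 1, 5, 10 (3 total).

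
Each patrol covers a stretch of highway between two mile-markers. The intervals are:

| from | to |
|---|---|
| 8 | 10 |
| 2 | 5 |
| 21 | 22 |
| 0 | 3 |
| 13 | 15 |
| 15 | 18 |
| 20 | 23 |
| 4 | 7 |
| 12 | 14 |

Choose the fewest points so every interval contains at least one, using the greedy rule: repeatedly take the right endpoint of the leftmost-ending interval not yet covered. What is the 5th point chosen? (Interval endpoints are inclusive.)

Sort by right endpoint; whenever an interval is uncovered, place a point at its right end.
Sorted: [0,3] [2,5] [4,7] [8,10] [12,14] [13,15] [15,18] [21,22] [20,23]
{[0,3],[2,5]} hit by 3; {[4,7]} hit by 7; {[8,10]} hit by 10; {[12,14],[13,15]} hit by 14; {[15,18]} hit by 18; {[21,22],[20,23]} hit by 22.
Points: 3, 7, 10, 14, 18, 22 (6 total).

18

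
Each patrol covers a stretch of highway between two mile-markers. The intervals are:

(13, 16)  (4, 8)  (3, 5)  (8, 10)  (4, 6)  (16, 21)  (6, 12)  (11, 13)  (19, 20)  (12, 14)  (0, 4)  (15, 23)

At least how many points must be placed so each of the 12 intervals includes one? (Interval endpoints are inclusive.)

4

By right end: [0,4]  [3,5]  [4,6]  [4,8]  [8,10]  [6,12]  [11,13]  [12,14]  [13,16]  [19,20]  [16,21]  [15,23]
[0,4] uncovered → point at 4; [8,10] uncovered → point at 10; [11,13] uncovered → point at 13; [19,20] uncovered → point at 20.
Points: 4, 10, 13, 20 (4 total).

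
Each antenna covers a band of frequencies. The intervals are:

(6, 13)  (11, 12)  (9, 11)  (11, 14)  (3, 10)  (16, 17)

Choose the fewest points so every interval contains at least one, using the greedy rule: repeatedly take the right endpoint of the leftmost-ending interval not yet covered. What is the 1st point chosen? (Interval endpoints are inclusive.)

10

Process intervals by earliest right end; each time one isn't hit yet, stab at its right endpoint.
By right end: [3,10]  [9,11]  [11,12]  [6,13]  [11,14]  [16,17]
[3,10] uncovered → point at 10; [11,12] uncovered → point at 12; [16,17] uncovered → point at 17.
Points: 10, 12, 17 (3 total).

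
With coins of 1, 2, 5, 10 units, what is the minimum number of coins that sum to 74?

9

74 = 7×10 + 2×2
Total coins = 7 + 2 = 9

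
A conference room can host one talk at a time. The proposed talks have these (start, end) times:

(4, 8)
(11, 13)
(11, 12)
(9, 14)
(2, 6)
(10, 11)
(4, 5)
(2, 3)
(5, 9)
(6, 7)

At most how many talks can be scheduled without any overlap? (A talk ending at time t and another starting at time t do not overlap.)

Sorted by end: (2,3)  (4,5)  (2,6)  (6,7)  (4,8)  (5,9)  (10,11)  (11,12)  (11,13)  (9,14)
take (2,3); take (4,5); take (6,7); skip (4,8); take (10,11); take (11,12); skip (11,13).
Selected 5 talks.

5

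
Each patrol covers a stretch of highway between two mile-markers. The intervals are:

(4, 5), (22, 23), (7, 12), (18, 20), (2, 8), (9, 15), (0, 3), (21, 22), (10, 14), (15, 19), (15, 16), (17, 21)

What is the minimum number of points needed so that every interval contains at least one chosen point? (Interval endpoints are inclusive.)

Sort by right endpoint; whenever an interval is uncovered, place a point at its right end.
By right end: [0,3]  [4,5]  [2,8]  [7,12]  [10,14]  [9,15]  [15,16]  [15,19]  [18,20]  [17,21]  [21,22]  [22,23]
[0,3] uncovered → point at 3; [4,5] uncovered → point at 5; [7,12] uncovered → point at 12; [15,16] uncovered → point at 16; [18,20] uncovered → point at 20; [21,22] uncovered → point at 22.
Points: 3, 5, 12, 16, 20, 22 (6 total).

6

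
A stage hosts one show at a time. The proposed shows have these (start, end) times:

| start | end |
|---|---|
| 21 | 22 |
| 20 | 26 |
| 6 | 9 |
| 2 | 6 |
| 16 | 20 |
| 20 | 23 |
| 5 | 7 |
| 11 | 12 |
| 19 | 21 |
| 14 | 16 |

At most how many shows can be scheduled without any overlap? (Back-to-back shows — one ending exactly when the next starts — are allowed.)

6

Order by finish time; keep every interval that doesn't clash with the previous kept one.
Sorted by end: (2,6)  (5,7)  (6,9)  (11,12)  (14,16)  (16,20)  (19,21)  (21,22)  (20,23)  (20,26)
take (2,6); take (6,9); take (11,12); take (14,16); take (16,20); take (21,22).
Selected 6 shows.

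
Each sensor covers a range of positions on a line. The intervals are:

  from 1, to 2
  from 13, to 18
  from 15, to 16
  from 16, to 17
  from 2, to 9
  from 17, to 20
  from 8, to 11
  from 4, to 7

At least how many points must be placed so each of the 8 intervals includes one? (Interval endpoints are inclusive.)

5

By right end: [1,2]  [4,7]  [2,9]  [8,11]  [15,16]  [16,17]  [13,18]  [17,20]
[1,2] uncovered → point at 2; [4,7] uncovered → point at 7; [8,11] uncovered → point at 11; [15,16] uncovered → point at 16; [17,20] uncovered → point at 20.
Points: 2, 7, 11, 16, 20 (5 total).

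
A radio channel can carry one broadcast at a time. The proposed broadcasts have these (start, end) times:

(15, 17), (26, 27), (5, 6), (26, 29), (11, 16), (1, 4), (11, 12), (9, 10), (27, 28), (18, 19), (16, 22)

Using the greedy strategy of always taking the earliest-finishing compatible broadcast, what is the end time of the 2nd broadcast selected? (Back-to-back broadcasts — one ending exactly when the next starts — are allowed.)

6

Sorted by end: (1,4)  (5,6)  (9,10)  (11,12)  (11,16)  (15,17)  (18,19)  (16,22)  (26,27)  (27,28)  (26,29)
take (1,4); take (5,6); take (9,10); take (11,12); skip (11,16); take (15,17); take (18,19); skip (16,22); take (26,27); take (27,28); skip (26,29).
Selected: (1,4) (5,6) (9,10) (11,12) (15,17) (18,19) (26,27) (27,28)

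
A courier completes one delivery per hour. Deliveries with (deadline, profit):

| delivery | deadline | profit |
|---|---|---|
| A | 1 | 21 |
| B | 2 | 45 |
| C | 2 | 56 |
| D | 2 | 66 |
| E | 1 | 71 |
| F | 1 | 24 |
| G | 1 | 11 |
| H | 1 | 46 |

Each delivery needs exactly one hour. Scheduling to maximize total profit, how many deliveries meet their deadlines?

2

By profit: E(d1,71), D(d2,66), C(d2,56), H(d1,46), B(d2,45), F(d1,24), A(d1,21), G(d1,11)
E→slot 1; D→slot 2; C skipped; H skipped; B skipped; F skipped; A skipped; G skipped.
2 of 8 scheduled.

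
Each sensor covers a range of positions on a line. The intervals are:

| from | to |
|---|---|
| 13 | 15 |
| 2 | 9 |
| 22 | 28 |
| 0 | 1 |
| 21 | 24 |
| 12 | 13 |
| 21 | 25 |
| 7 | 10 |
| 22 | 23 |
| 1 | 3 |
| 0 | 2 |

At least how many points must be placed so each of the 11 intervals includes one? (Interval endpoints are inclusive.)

4

Process intervals by earliest right end; each time one isn't hit yet, stab at its right endpoint.
Sorted: [0,1] [0,2] [1,3] [2,9] [7,10] [12,13] [13,15] [22,23] [21,24] [21,25] [22,28]
{[0,1],[0,2],[1,3]} hit by 1; {[2,9],[7,10]} hit by 9; {[12,13],[13,15]} hit by 13; {[22,23],[21,24],[21,25],[22,28]} hit by 23.
Points: 1, 9, 13, 23 (4 total).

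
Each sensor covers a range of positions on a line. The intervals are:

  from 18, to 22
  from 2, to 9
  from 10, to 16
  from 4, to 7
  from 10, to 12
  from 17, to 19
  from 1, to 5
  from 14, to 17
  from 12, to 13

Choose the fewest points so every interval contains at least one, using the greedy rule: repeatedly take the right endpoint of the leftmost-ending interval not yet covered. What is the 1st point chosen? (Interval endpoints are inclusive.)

5

By right end: [1,5]  [4,7]  [2,9]  [10,12]  [12,13]  [10,16]  [14,17]  [17,19]  [18,22]
[1,5] uncovered → point at 5; [10,12] uncovered → point at 12; [14,17] uncovered → point at 17; [18,22] uncovered → point at 22.
Points: 5, 12, 17, 22 (4 total).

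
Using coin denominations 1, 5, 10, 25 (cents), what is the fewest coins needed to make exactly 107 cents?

7

107 − 4×25→7 − 1×5→2 − 2×1→0
Total coins = 4 + 1 + 2 = 7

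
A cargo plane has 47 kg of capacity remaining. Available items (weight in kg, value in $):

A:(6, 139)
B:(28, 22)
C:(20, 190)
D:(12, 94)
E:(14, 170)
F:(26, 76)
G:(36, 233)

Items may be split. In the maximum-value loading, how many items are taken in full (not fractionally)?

3

Order: A (139/6=23.17) > E (170/14=12.14) > C (190/20=9.50) > D (94/12=7.83) > G (233/36=6.47) > F (76/26=2.92) > B (22/28=0.79)
Fill: take A (6 @ 139) → take E (14 @ 170) → take C (20 @ 190) → take 7/12 of D → 54.83; 47/47 used.
3 item(s) taken whole; one partial (take 7/12 of D).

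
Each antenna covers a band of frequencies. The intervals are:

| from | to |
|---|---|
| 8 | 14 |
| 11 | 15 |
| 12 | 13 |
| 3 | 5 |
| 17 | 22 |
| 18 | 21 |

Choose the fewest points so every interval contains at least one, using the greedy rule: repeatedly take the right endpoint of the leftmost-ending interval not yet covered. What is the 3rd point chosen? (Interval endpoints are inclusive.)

Sorted: [3,5] [12,13] [8,14] [11,15] [18,21] [17,22]
{[3,5]} hit by 5; {[12,13],[8,14],[11,15]} hit by 13; {[18,21],[17,22]} hit by 21.
Points: 5, 13, 21 (3 total).

21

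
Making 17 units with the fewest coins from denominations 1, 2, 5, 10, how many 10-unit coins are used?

1

Use the largest denomination that fits, subtract, and repeat.
17 − 1×10→7 − 1×5→2 − 1×2→0
Count of 10: 1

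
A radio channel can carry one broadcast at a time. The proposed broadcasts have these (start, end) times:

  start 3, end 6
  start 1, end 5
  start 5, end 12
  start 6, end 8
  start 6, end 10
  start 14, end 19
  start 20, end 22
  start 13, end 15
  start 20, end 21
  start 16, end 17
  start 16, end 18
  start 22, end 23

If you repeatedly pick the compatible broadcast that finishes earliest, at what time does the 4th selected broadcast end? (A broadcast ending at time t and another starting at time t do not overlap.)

17

Sort by end time and greedily take each interval whose start is ≥ the last chosen end.
Sorted by end: (1,5)  (3,6)  (6,8)  (6,10)  (5,12)  (13,15)  (16,17)  (16,18)  (14,19)  (20,21)  (20,22)  (22,23)
take (1,5); skip (3,6); take (6,8); skip (6,10); skip (5,12); take (13,15); take (16,17); skip (16,18); skip (14,19); take (20,21); skip (20,22); take (22,23).
Selected: (1,5) (6,8) (13,15) (16,17) (20,21) (22,23)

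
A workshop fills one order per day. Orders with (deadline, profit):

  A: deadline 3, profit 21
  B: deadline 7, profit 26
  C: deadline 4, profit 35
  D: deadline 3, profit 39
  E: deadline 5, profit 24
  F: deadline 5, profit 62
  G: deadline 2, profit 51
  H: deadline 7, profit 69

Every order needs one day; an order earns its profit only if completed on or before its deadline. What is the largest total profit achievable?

306

By profit: H(d7,69), F(d5,62), G(d2,51), D(d3,39), C(d4,35), B(d7,26), E(d5,24), A(d3,21)
H→slot 7; F→slot 5; G→slot 2; D→slot 3; C→slot 4; B→slot 6; E→slot 1; A skipped.
Profit = 24 + 51 + 39 + 35 + 62 + 26 + 69 = 306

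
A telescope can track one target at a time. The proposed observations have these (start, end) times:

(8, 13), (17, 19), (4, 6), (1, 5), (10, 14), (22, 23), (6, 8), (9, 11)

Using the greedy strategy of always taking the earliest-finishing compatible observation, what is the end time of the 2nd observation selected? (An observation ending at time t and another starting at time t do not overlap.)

Sorted by end: (1,5)  (4,6)  (6,8)  (9,11)  (8,13)  (10,14)  (17,19)  (22,23)
take (1,5); take (6,8); take (9,11); skip (8,13); take (17,19); take (22,23).
Selected: (1,5) (6,8) (9,11) (17,19) (22,23)

8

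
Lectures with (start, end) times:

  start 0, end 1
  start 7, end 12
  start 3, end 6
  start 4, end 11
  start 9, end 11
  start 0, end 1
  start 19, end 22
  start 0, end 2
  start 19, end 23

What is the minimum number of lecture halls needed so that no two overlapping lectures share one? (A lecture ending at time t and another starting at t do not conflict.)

Events (time:±→running): 0:+→1 0:+→2 0:+→3 … peak 3.

3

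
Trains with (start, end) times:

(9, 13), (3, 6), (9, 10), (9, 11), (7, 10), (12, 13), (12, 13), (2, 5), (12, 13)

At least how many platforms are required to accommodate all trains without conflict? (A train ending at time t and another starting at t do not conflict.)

starts: [2, 3, 7, 9, 9, 9, 12, 12, 12]
ends:   [5, 6, 10, 10, 11, 13, 13, 13, 13]
s2→1 s3→2 e5→1 e6→0 s7→1 s9→2 s9→3 s9→4  — peak 4.

4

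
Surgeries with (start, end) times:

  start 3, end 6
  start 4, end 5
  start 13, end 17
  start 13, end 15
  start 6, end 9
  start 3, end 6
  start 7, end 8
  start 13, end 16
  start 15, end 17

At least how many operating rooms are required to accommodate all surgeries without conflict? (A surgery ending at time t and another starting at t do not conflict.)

3

The answer is the maximum number of intervals overlapping at any instant.
starts: [3, 3, 4, 6, 7, 13, 13, 13, 15]
ends:   [5, 6, 6, 8, 9, 15, 16, 17, 17]
s3→1 s3→2 s4→3  — peak 3.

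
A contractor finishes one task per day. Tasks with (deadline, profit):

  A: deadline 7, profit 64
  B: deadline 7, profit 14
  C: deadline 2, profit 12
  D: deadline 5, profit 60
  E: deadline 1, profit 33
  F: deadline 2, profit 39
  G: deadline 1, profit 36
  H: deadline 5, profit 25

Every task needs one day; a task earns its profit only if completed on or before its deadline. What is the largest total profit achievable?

Profit order: A=64 D=60 F=39 G=36 E=33 H=25 B=14 C=12
Assign: A→slot 7, D→slot 5, F→slot 2, G→slot 1, E skipped, H→slot 4, B→slot 6, C skipped.
Slots: [1:G] [2:F] [4:H] [5:D] [6:B] [7:A]
Profit = 36 + 39 + 25 + 60 + 14 + 64 = 238

238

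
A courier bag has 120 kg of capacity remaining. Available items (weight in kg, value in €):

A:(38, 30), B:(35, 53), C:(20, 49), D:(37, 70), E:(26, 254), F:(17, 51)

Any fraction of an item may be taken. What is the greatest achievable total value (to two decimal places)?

454.29

Ratios (sorted): E 9.77, F 3.00, C 2.45, D 1.89, B 1.51, A 0.79
take E (26 @ 254); take F (17 @ 51); take C (20 @ 49); take D (37 @ 70); take 20/35 of B → 30.29. Capacity used 120/120.
Total value = 454.29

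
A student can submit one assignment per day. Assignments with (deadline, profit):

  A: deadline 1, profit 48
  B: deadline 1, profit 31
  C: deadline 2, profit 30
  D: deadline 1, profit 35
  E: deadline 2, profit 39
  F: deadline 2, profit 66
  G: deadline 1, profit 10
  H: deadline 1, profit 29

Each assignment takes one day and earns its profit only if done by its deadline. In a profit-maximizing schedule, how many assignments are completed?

2

Take jobs in profit order; each goes to the latest open slot no later than its deadline.
By profit: F(d2,66), A(d1,48), E(d2,39), D(d1,35), B(d1,31), C(d2,30), H(d1,29), G(d1,10)
F→slot 2; A→slot 1; E skipped; D skipped; B skipped; C skipped; H skipped; G skipped.
2 of 8 scheduled.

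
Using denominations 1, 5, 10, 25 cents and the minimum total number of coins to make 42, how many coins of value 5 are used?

1

42 = 1×25 + 1×10 + 1×5 + 2×1
Count of 5: 1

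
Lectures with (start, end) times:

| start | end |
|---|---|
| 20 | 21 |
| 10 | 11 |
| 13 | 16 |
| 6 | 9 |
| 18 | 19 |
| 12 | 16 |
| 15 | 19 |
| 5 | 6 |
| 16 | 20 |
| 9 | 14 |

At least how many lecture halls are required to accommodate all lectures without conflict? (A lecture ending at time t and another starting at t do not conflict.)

Events (time:±→running): 5:+→1 6:-→0 6:+→1 9:-→0 9:+→1 10:+→2 11:-→1 12:+→2 13:+→3 … peak 3.

3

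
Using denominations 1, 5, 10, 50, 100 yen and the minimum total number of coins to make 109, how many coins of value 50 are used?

0

Greedy: take as many of the largest coin as possible, then repeat with the remainder.
109 − 1×100→9 − 1×5→4 − 4×1→0
Count of 50: 0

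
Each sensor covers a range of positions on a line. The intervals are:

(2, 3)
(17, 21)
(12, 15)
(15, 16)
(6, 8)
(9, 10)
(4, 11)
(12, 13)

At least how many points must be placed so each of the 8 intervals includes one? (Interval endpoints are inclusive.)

6

Process intervals by earliest right end; each time one isn't hit yet, stab at its right endpoint.
Sorted: [2,3] [6,8] [9,10] [4,11] [12,13] [12,15] [15,16] [17,21]
{[2,3]} hit by 3; {[6,8]} hit by 8; {[9,10],[4,11]} hit by 10; {[12,13],[12,15]} hit by 13; {[15,16]} hit by 16; {[17,21]} hit by 21.
Points: 3, 8, 10, 13, 16, 21 (6 total).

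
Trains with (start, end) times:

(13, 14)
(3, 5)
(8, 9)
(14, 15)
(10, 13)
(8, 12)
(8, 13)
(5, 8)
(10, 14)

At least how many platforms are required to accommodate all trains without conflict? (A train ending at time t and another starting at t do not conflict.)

4

Count concurrent intervals with a sweep; the peak is the room count.
Events (time:±→running): 3:+→1 5:-→0 5:+→1 8:-→0 8:+→1 8:+→2 8:+→3 9:-→2 10:+→3 10:+→4 … peak 4.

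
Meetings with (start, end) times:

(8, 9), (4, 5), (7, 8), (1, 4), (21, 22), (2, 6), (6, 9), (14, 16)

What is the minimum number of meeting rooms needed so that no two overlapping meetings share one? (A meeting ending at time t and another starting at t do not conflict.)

2

The answer is the maximum number of intervals overlapping at any instant.
Events (time:±→running): 1:+→1 2:+→2 … peak 2.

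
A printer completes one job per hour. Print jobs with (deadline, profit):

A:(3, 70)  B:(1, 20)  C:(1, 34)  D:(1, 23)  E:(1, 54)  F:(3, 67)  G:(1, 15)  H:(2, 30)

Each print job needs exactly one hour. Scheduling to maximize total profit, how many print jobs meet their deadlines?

3

Profit order: A=70 F=67 E=54 C=34 H=30 D=23 B=20 G=15
Assign: A→slot 3, F→slot 2, E→slot 1, C skipped, H skipped, D skipped, B skipped, G skipped.
Slots: [1:E] [2:F] [3:A]
3 of 8 scheduled.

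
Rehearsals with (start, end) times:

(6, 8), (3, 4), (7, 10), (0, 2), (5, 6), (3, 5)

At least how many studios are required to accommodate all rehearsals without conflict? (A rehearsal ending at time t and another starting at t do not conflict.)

Count concurrent intervals with a sweep; the peak is the room count.
starts: [0, 3, 3, 5, 6, 7]
ends:   [2, 4, 5, 6, 8, 10]
s0→1 e2→0 s3→1 s3→2  — peak 2.

2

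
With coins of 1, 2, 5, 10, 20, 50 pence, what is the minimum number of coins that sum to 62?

Greedy: take as many of the largest coin as possible, then repeat with the remainder.
62 − 1×50→12 − 1×10→2 − 1×2→0
Total coins = 1 + 1 + 1 = 3

3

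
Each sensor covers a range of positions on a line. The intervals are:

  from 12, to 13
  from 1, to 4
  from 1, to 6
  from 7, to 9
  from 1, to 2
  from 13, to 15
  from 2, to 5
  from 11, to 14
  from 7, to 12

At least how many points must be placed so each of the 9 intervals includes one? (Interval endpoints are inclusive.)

Sort by right endpoint; whenever an interval is uncovered, place a point at its right end.
Sorted: [1,2] [1,4] [2,5] [1,6] [7,9] [7,12] [12,13] [11,14] [13,15]
{[1,2],[1,4],[2,5],[1,6]} hit by 2; {[7,9],[7,12]} hit by 9; {[12,13],[11,14],[13,15]} hit by 13.
Points: 2, 9, 13 (3 total).

3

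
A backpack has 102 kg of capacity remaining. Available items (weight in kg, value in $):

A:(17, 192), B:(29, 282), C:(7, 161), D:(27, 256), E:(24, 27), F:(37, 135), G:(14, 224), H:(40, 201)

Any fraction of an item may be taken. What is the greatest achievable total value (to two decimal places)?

1155.20

Sort by value per unit weight and fill in that order.
Order: C (161/7=23.00) > G (224/14=16.00) > A (192/17=11.29) > B (282/29=9.72) > D (256/27=9.48) > H (201/40=5.03) > F (135/37=3.65) > E (27/24=1.12)
Fill: take C (7 @ 161) → take G (14 @ 224) → take A (17 @ 192) → take B (29 @ 282) → take D (27 @ 256) → take 8/40 of H → 40.20; 102/102 used.
Total value = 1155.20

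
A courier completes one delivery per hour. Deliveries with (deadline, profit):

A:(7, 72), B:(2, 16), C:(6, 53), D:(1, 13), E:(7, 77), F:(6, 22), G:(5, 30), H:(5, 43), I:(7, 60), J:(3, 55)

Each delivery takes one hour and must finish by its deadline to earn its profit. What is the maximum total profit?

390

Profit order: E=77 A=72 I=60 J=55 C=53 H=43 G=30 F=22 B=16 D=13
Assign: E→slot 7, A→slot 6, I→slot 5, J→slot 3, C→slot 4, H→slot 2, G→slot 1, F skipped, B skipped, D skipped.
Slots: [1:G] [2:H] [3:J] [4:C] [5:I] [6:A] [7:E]
Profit = 30 + 43 + 55 + 53 + 60 + 72 + 77 = 390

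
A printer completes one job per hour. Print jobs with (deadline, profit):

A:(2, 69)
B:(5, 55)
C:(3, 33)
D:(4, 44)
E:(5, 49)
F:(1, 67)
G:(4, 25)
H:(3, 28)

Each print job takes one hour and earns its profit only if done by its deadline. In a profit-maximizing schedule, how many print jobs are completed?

By profit: A(d2,69), F(d1,67), B(d5,55), E(d5,49), D(d4,44), C(d3,33), H(d3,28), G(d4,25)
A→slot 2; F→slot 1; B→slot 5; E→slot 4; D→slot 3; C skipped; H skipped; G skipped.
5 of 8 scheduled.

5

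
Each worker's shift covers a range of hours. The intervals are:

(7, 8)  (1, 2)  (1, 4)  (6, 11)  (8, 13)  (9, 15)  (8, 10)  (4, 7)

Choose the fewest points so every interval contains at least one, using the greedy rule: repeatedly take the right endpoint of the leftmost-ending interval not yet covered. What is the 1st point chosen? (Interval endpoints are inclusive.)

By right end: [1,2]  [1,4]  [4,7]  [7,8]  [8,10]  [6,11]  [8,13]  [9,15]
[1,2] uncovered → point at 2; [4,7] uncovered → point at 7; [8,10] uncovered → point at 10.
Points: 2, 7, 10 (3 total).

2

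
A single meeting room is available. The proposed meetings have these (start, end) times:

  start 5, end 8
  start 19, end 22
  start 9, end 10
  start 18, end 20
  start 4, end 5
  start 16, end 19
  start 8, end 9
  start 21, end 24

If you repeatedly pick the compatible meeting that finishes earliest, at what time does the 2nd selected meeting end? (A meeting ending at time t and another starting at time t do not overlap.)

8

Greedy by earliest finish: after sorting by end time, pick each interval compatible with the last pick.
By end time: (4,5), (5,8), (8,9), (9,10), (16,19), (18,20), (19,22), (21,24).
Pick (4,5); next start ≥ 5 → (5,8); next start ≥ 8 → (8,9); next start ≥ 9 → (9,10); next start ≥ 10 → (16,19); next start ≥ 19 → (19,22).
Selected: (4,5) (5,8) (8,9) (9,10) (16,19) (19,22)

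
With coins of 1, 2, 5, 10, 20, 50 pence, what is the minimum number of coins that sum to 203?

6

Greedy: take as many of the largest coin as possible, then repeat with the remainder.
203 − 4×50→3 − 1×2→1 − 1×1→0
Total coins = 4 + 1 + 1 = 6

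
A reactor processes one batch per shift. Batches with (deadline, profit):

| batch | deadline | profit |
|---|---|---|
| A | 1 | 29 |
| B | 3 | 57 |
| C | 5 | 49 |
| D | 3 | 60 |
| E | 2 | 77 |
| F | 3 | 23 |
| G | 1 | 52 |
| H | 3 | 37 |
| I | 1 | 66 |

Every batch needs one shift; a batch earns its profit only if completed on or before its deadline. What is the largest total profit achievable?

252

Sort by profit descending; place each in the latest free slot ≤ its deadline.
By profit: E(d2,77), I(d1,66), D(d3,60), B(d3,57), G(d1,52), C(d5,49), H(d3,37), A(d1,29), F(d3,23)
E→slot 2; I→slot 1; D→slot 3; B skipped; G skipped; C→slot 5; H skipped; A skipped; F skipped.
Profit = 66 + 77 + 60 + 49 = 252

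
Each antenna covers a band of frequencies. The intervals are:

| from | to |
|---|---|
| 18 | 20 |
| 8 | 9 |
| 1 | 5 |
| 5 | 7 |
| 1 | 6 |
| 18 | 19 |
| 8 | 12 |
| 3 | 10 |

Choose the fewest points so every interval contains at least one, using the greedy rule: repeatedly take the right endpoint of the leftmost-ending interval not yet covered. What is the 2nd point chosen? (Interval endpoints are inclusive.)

9

Sort by right endpoint; whenever an interval is uncovered, place a point at its right end.
By right end: [1,5]  [1,6]  [5,7]  [8,9]  [3,10]  [8,12]  [18,19]  [18,20]
[1,5] uncovered → point at 5; [8,9] uncovered → point at 9; [18,19] uncovered → point at 19.
Points: 5, 9, 19 (3 total).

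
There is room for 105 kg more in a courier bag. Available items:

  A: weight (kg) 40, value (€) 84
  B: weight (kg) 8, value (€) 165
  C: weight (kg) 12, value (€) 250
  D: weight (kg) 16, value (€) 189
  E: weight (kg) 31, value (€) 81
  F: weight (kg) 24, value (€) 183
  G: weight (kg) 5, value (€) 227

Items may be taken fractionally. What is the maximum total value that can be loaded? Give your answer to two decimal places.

1113.90

Ratios (sorted): G 45.40, C 20.83, B 20.62, D 11.81, F 7.62, E 2.61, A 2.10
take G (5 @ 227); take C (12 @ 250); take B (8 @ 165); take D (16 @ 189); take F (24 @ 183); take E (31 @ 81); take 9/40 of A → 18.90. Capacity used 105/105.
Total value = 1113.90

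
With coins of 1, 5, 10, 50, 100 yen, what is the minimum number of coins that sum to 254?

254 − 2×100→54 − 1×50→4 − 4×1→0
Total coins = 2 + 1 + 4 = 7

7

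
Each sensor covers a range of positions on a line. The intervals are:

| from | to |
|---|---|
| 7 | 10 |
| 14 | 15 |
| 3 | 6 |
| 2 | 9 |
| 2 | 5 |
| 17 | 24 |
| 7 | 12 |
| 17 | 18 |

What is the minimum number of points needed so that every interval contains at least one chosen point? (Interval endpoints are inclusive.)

4

By right end: [2,5]  [3,6]  [2,9]  [7,10]  [7,12]  [14,15]  [17,18]  [17,24]
[2,5] uncovered → point at 5; [7,10] uncovered → point at 10; [14,15] uncovered → point at 15; [17,18] uncovered → point at 18.
Points: 5, 10, 15, 18 (4 total).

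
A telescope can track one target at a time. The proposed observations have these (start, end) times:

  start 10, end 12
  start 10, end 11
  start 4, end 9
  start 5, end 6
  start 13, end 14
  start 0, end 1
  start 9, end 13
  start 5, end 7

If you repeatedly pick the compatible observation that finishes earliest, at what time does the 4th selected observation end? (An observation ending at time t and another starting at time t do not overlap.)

Greedy by earliest finish: after sorting by end time, pick each interval compatible with the last pick.
By end time: (0,1), (5,6), (5,7), (4,9), (10,11), (10,12), (9,13), (13,14).
Pick (0,1); next start ≥ 1 → (5,6); next start ≥ 6 → (10,11); next start ≥ 11 → (13,14).
Selected: (0,1) (5,6) (10,11) (13,14)

14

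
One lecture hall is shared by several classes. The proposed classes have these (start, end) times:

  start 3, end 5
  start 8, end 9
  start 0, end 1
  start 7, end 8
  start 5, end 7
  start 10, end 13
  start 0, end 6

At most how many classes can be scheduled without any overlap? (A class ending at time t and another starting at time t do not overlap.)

By end time: (0,1), (3,5), (0,6), (5,7), (7,8), (8,9), (10,13).
Pick (0,1); next start ≥ 1 → (3,5); next start ≥ 5 → (5,7); next start ≥ 7 → (7,8); next start ≥ 8 → (8,9); next start ≥ 9 → (10,13).
Selected 6 classes.

6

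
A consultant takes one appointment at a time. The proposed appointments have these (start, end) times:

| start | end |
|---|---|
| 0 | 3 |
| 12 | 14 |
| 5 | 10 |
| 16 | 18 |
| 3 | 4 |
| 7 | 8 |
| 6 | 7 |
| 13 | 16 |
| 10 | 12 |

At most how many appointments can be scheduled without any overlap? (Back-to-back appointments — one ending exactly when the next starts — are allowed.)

7

Sort by end time and greedily take each interval whose start is ≥ the last chosen end.
Sorted by end: (0,3)  (3,4)  (6,7)  (7,8)  (5,10)  (10,12)  (12,14)  (13,16)  (16,18)
take (0,3); take (3,4); take (6,7); take (7,8); take (10,12); take (12,14); take (16,18).
Selected 7 appointments.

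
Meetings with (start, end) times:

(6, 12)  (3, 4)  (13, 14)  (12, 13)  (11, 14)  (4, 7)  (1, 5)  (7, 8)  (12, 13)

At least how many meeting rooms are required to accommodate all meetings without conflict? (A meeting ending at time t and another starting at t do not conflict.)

3

Count concurrent intervals with a sweep; the peak is the room count.
starts: [1, 3, 4, 6, 7, 11, 12, 12, 13]
ends:   [4, 5, 7, 8, 12, 13, 13, 14, 14]
s1→1 s3→2 e4→1 s4→2 e5→1 s6→2 e7→1 s7→2 e8→1 s11→2 e12→1 s12→2 s12→3  — peak 3.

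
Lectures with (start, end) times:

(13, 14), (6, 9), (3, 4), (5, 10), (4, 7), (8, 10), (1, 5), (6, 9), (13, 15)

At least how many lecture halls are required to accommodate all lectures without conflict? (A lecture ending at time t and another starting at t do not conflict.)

4

The answer is the maximum number of intervals overlapping at any instant.
Events (time:±→running): 1:+→1 3:+→2 4:-→1 4:+→2 5:-→1 5:+→2 6:+→3 6:+→4 … peak 4.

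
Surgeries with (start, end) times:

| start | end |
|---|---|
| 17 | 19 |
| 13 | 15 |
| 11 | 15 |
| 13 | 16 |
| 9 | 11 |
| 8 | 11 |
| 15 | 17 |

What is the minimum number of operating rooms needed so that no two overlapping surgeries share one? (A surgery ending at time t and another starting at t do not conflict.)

The answer is the maximum number of intervals overlapping at any instant.
starts: [8, 9, 11, 13, 13, 15, 17]
ends:   [11, 11, 15, 15, 16, 17, 19]
s8→1 s9→2 e11→1 e11→0 s11→1 s13→2 s13→3  — peak 3.

3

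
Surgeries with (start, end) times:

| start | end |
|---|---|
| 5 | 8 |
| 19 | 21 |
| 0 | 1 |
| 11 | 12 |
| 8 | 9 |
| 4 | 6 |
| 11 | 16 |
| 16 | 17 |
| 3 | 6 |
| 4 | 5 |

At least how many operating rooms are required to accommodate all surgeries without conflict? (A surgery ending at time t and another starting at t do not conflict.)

The answer is the maximum number of intervals overlapping at any instant.
Events (time:±→running): 0:+→1 1:-→0 3:+→1 4:+→2 4:+→3 … peak 3.

3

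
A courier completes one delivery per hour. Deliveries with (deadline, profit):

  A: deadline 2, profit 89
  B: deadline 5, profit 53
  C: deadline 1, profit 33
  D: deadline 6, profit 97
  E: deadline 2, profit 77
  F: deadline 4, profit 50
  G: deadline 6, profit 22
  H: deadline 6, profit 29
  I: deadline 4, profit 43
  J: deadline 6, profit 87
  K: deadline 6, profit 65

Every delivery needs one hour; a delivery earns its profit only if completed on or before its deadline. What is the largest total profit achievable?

Profit order: D=97 A=89 J=87 E=77 K=65 B=53 F=50 I=43 C=33 H=29 G=22
Assign: D→slot 6, A→slot 2, J→slot 5, E→slot 1, K→slot 4, B→slot 3, F skipped, I skipped, C skipped, H skipped, G skipped.
Slots: [1:E] [2:A] [3:B] [4:K] [5:J] [6:D]
Profit = 77 + 89 + 53 + 65 + 87 + 97 = 468

468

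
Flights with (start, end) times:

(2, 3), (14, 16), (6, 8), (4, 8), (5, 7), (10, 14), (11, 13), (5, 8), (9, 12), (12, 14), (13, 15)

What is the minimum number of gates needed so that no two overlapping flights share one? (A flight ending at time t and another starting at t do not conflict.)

4

Events (time:±→running): 2:+→1 3:-→0 4:+→1 5:+→2 5:+→3 6:+→4 … peak 4.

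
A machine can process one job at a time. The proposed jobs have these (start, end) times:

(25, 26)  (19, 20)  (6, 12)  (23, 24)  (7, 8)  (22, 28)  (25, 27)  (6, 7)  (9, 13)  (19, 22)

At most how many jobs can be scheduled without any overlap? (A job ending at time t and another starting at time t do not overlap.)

6

By end time: (6,7), (7,8), (6,12), (9,13), (19,20), (19,22), (23,24), (25,26), (25,27), (22,28).
Pick (6,7); next start ≥ 7 → (7,8); next start ≥ 8 → (9,13); next start ≥ 13 → (19,20); next start ≥ 20 → (23,24); next start ≥ 24 → (25,26).
Selected 6 jobs.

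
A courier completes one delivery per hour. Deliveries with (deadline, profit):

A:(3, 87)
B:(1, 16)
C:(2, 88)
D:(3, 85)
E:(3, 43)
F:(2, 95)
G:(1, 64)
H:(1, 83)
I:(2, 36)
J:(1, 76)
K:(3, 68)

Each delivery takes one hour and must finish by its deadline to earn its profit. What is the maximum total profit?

Sort by profit descending; place each in the latest free slot ≤ its deadline.
Profit order: F=95 C=88 A=87 D=85 H=83 J=76 K=68 G=64 E=43 I=36 B=16
Assign: F→slot 2, C→slot 1, A→slot 3, D skipped, H skipped, J skipped, K skipped, G skipped, E skipped, I skipped, B skipped.
Slots: [1:C] [2:F] [3:A]
Profit = 88 + 95 + 87 = 270

270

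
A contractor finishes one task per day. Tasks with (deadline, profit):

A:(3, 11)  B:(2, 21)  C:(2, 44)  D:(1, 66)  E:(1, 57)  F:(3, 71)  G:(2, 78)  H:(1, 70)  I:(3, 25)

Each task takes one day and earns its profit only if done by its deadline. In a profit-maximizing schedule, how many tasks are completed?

By profit: G(d2,78), F(d3,71), H(d1,70), D(d1,66), E(d1,57), C(d2,44), I(d3,25), B(d2,21), A(d3,11)
G→slot 2; F→slot 3; H→slot 1; D skipped; E skipped; C skipped; I skipped; B skipped; A skipped.
3 of 9 scheduled.

3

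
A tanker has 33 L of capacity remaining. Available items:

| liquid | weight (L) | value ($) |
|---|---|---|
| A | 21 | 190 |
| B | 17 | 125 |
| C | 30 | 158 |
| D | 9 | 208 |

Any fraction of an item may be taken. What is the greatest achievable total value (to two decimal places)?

Sort by value per unit weight and fill in that order.
Order: D (208/9=23.11) > A (190/21=9.05) > B (125/17=7.35) > C (158/30=5.27)
Fill: take D (9 @ 208) → take A (21 @ 190) → take 3/17 of B → 22.06; 33/33 used.
Total value = 420.06

420.06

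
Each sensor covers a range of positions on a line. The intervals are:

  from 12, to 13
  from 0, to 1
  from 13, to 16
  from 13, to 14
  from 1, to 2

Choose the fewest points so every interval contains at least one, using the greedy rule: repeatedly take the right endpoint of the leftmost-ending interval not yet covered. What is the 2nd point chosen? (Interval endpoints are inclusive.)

Sort by right endpoint; whenever an interval is uncovered, place a point at its right end.
Sorted: [0,1] [1,2] [12,13] [13,14] [13,16]
{[0,1],[1,2]} hit by 1; {[12,13],[13,14],[13,16]} hit by 13.
Points: 1, 13 (2 total).

13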